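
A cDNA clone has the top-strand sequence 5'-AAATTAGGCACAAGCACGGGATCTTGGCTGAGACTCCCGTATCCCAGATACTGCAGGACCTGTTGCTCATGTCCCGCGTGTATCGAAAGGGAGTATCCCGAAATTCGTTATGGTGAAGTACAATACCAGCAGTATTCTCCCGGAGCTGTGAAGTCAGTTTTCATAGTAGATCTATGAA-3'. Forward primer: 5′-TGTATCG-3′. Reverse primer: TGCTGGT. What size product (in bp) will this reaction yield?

The forward primer matches the template at positions 79–85.
The reverse primer's reverse complement is ACCAGCA, which matches the template at positions 125–131.
The product runs from position 79 to position 131, so its length is 131 − 79 + 1 = 53 bp.

53 bp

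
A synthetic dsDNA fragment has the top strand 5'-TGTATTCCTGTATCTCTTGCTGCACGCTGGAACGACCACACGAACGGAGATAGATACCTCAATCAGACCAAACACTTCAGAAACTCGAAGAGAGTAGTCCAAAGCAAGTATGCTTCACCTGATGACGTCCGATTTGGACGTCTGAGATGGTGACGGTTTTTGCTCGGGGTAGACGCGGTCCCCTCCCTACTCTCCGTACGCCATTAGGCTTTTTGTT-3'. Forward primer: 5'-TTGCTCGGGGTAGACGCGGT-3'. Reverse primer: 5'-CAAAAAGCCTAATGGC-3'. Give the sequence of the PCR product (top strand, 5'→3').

5'-TTGCTCGGGGTAGACGCGGTCCCCTCCCTACTCTCCGTACGCCATTAGGCTTTTTG-3'

Forward primer TTGCTCGGGGTAGACGCGGT is found on the top strand at positions 160–179.
The reverse primer's reverse complement is GCCATTAGGCTTTTTG, which matches the template at positions 200–215.
The product is the template from position 160 through 215 (56 bp).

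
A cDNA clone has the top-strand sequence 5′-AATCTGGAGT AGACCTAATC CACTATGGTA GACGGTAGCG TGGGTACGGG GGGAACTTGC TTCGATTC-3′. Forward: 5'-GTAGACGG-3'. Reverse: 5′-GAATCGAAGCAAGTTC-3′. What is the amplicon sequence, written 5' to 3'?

The forward primer matches the template at positions 28–35.
Taking the reverse complement of GAATCGAAGCAAGTTC gives GAACTTGCTTCGATTC, found at positions 53–68 on the template; the primer anneals here to the top strand with its 3' end pointing upstream.
The product is the template from position 28 through 68 (41 bp).

5'-GTAGACGGTAGCGTGGGTACGGGGGGAACTTGCTTCGATTC-3'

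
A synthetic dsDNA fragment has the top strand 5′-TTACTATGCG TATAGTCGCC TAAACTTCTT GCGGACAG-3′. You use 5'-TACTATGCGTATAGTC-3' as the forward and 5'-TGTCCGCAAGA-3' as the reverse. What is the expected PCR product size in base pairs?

36 bp

Scanning the template, TACTATGCGTATAGTC occurs at positions 2–17; this primer anneals to the bottom strand there with its 3' end pointing downstream.
Reverse complement of the reverse primer: TCTTGCGGACA. This occurs on the top strand at positions 27–37.
Product length = (reverse-primer end) − (forward-primer start) + 1 = 37 − 2 + 1 = 36 bp.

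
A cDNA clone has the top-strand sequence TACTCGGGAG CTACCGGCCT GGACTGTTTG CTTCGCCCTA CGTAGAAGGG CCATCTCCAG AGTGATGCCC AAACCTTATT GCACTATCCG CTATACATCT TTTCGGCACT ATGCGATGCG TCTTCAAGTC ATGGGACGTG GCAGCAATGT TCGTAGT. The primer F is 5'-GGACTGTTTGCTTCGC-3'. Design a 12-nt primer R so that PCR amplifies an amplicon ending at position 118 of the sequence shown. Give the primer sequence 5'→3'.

The forward primer binds at positions 21–36; the product's 3' end on the top strand is position 118.
The reverse primer anneals to the top strand over positions 107–118, i.e. to CACTATGCGATG.
Its sequence written 5'→3' is the reverse complement: CATCGCATAGTG.

5'-CATCGCATAGTG-3'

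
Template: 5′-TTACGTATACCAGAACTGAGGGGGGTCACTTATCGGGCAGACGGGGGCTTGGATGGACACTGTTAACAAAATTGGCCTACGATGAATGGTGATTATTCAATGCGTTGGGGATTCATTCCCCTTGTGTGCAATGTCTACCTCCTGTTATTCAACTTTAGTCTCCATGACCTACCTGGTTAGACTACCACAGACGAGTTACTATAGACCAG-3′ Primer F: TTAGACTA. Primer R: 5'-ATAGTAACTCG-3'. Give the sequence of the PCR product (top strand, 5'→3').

Scanning the template, TTAGACTA occurs at positions 177–184; this primer anneals to the bottom strand there with its 3' end pointing downstream.
Taking the reverse complement of ATAGTAACTCG gives CGAGTTACTAT, found at positions 192–202 on the template; the primer anneals here to the top strand with its 3' end pointing upstream.
The product is the template from position 177 through 202 (26 bp).

5'-TTAGACTACCACAGACGAGTTACTAT-3'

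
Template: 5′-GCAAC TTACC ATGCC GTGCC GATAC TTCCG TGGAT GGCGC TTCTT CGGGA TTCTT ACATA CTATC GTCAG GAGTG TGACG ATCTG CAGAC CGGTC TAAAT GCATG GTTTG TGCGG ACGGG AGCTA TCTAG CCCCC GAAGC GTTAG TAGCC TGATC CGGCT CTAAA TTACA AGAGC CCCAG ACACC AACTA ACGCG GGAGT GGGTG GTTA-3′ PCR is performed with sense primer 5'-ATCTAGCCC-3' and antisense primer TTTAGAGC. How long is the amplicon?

41 bp

The forward primer matches the template at positions 125–133.
Reverse complement of the reverse primer: GCTCTAAA. This occurs on the top strand at positions 158–165.
The product runs from position 125 to position 165, so its length is 165 − 125 + 1 = 41 bp.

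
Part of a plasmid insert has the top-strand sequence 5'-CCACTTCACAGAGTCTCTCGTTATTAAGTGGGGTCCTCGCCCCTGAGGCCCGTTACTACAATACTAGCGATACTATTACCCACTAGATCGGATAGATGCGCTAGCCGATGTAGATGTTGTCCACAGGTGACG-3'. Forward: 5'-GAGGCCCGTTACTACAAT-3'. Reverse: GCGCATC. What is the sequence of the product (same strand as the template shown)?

Forward primer GAGGCCCGTTACTACAAT is found on the top strand at positions 45–62.
Reverse complement of the reverse primer: GATGCGC. This occurs on the top strand at positions 95–101.
The product is the template from position 45 through 101 (57 bp).

5'-GAGGCCCGTTACTACAATACTAGCGATACTATTACCCACTAGATCGGATAGATGCGC-3'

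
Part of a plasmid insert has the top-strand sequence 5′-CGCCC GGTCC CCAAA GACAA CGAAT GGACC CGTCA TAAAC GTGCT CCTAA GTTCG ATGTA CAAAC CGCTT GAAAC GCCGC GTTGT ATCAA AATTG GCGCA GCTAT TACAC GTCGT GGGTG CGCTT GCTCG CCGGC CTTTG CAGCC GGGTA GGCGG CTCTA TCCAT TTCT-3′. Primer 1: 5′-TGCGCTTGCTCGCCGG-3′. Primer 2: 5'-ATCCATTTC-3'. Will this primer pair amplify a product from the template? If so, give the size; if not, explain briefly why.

Primer 1 (TGCGCTTGCTCGCCGG) matches the top strand at positions 119–134 (3' end points downstream).
Primer 2 (ATCCATTTC) also matches the top strand directly, at positions 160–168 — its reverse complement GAAATGGAT is not present.
Both primers anneal to the bottom strand with 3' ends pointing the same way, so neither can prime synthesis back toward the other.

No product — both primers anneal to the same strand and extend in the same direction.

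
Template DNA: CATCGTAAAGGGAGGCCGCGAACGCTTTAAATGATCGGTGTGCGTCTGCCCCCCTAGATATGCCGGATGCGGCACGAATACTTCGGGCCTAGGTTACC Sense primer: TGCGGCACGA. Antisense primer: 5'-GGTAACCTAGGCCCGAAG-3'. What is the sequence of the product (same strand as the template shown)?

The forward primer matches the template at positions 68–77.
Taking the reverse complement of GGTAACCTAGGCCCGAAG gives CTTCGGGCCTAGGTTACC, found at positions 81–98 on the template; the primer anneals here to the top strand with its 3' end pointing upstream.
The product is the template from position 68 through 98 (31 bp).

5'-TGCGGCACGAATACTTCGGGCCTAGGTTACC-3'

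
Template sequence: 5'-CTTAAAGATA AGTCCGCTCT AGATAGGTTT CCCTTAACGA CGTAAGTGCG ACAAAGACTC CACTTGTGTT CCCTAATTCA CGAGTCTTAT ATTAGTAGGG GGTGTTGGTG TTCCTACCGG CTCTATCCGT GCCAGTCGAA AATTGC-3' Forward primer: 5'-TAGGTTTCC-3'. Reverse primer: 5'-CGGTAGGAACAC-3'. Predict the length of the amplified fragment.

Forward primer TAGGTTTCC is found on the top strand at positions 24–32.
The reverse primer's reverse complement is GTGTTCCTACCG, which matches the template at positions 108–119.
Product length = (reverse-primer end) − (forward-primer start) + 1 = 119 − 24 + 1 = 96 bp.

96 bp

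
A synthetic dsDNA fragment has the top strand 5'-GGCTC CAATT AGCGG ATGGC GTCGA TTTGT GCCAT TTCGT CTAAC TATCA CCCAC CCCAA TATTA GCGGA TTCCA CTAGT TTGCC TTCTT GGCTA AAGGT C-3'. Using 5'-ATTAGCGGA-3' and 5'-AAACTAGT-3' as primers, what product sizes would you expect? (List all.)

The forward primer ATTAGCGGA matches the top strand at positions 8–16, 62–70.
The reverse primer's reverse complement is ACTAGTTT, matching at positions 75–82.
Each forward site pairs with the reverse site to give a product ending at position 82: sizes 75, 21 bp.

75 bp, 21 bp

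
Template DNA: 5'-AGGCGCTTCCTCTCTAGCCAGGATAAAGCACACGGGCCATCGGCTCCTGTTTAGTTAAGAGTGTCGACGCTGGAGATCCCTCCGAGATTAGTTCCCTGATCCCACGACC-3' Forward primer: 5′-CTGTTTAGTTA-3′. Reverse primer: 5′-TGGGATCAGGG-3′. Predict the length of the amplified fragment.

58 bp

The forward primer matches the template at positions 47–57.
Reverse complement of the reverse primer: CCCTGATCCCA. This occurs on the top strand at positions 94–104.
Product length = (reverse-primer end) − (forward-primer start) + 1 = 104 − 47 + 1 = 58 bp.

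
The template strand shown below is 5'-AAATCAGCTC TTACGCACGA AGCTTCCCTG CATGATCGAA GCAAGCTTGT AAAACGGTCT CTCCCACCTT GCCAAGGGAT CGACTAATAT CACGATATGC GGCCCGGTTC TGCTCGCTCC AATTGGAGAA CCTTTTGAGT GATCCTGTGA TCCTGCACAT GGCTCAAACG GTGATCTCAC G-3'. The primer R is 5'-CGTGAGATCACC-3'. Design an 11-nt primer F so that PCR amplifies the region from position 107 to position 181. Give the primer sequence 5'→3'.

5'-GTTCTGCTCGC-3'

The reverse primer's reverse complement GGTGATCTCACG matches the template at positions 170–181; the product starts at position 107.
The forward primer is identical to the top strand over positions 107–117: GTTCTGCTCGC.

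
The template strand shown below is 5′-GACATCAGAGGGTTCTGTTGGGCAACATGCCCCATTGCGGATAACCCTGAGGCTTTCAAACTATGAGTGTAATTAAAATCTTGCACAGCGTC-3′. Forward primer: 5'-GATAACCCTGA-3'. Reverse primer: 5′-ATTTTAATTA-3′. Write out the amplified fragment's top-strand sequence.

The forward primer matches the template at positions 40–50.
Reverse complement of the reverse primer: TAATTAAAAT. This occurs on the top strand at positions 70–79.
The product is the template from position 40 through 79 (40 bp).

5'-GATAACCCTGAGGCTTTCAAACTATGAGTGTAATTAAAAT-3'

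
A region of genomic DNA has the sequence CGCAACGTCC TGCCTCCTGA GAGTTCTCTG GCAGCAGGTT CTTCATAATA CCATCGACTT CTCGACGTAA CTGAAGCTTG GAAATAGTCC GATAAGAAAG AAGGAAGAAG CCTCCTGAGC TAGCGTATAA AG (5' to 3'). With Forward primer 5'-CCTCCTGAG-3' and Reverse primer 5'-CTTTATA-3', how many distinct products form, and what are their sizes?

The forward primer CCTCCTGAG matches the top strand at positions 13–21, 111–119.
The reverse primer's reverse complement is TATAAAG, matching at positions 126–132.
Each forward site pairs with the reverse site to give a product ending at position 132: sizes 120, 22 bp.

Two products: 120 bp, 22 bp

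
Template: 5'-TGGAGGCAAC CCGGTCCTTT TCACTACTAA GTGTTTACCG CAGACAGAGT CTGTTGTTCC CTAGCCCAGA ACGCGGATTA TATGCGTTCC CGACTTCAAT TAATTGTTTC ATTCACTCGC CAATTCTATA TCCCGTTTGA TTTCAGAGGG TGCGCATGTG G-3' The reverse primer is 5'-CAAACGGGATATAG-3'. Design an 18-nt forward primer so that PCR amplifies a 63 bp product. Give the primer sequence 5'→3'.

5'-ATTATATGCGTTCCCGAC-3'

The reverse primer's reverse complement CTATATCCCGTTTG matches the template at positions 126–139, so the product ends at position 139.
A 63 bp product then starts at position 139 − 63 + 1 = 77.
The forward primer is identical to the top strand there: ATTATATGCGTTCCCGAC.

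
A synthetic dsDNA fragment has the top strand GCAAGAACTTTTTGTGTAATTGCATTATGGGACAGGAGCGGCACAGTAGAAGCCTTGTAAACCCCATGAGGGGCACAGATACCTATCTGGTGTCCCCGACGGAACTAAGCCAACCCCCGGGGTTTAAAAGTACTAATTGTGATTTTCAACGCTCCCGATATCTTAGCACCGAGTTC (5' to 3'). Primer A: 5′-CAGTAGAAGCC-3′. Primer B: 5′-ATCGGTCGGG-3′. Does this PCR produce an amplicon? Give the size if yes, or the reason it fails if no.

No product — primer B has no binding site in the template.

Primer B (ATCGGTCGGG) does not match the top strand, and its reverse complement CCCGACCGAT does not match either.
With no annealing site for primer B, no amplification occurs.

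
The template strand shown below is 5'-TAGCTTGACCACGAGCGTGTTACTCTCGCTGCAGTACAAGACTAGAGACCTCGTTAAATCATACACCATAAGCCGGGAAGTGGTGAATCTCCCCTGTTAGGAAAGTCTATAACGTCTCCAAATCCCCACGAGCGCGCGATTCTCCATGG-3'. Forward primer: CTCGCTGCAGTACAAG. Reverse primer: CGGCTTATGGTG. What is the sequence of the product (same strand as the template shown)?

Forward primer CTCGCTGCAGTACAAG is found on the top strand at positions 25–40.
The reverse primer's reverse complement is CACCATAAGCCG, which matches the template at positions 64–75.
The product is the template from position 25 through 75 (51 bp).

5'-CTCGCTGCAGTACAAGACTAGAGACCTCGTTAAATCATACACCATAAGCCG-3'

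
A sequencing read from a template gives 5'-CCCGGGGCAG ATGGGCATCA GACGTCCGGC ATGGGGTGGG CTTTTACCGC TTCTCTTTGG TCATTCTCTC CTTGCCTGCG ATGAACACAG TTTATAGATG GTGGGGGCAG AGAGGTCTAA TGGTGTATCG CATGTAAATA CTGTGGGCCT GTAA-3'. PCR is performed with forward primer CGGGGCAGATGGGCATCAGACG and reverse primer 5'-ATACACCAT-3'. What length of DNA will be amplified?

126 bp

The forward primer matches the template at positions 3–24.
Taking the reverse complement of ATACACCAT gives ATGGTGTAT, found at positions 120–128 on the template; the primer anneals here to the top strand with its 3' end pointing upstream.
The product runs from position 3 to position 128, so its length is 128 − 3 + 1 = 126 bp.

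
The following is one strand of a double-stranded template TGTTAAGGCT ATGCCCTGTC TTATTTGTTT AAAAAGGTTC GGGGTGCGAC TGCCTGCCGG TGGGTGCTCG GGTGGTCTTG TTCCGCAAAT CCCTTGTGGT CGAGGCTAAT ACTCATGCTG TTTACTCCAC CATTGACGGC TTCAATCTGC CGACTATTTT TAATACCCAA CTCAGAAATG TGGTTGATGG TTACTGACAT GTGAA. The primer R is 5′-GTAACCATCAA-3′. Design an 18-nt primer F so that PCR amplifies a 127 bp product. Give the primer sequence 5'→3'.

The reverse primer's reverse complement TTGATGGTTAC matches the template at positions 184–194, so the product ends at position 194.
A 127 bp product then starts at position 194 − 127 + 1 = 68.
The forward primer is identical to the top strand there: TCGGGTGGTCTTGTTCCG.

5'-TCGGGTGGTCTTGTTCCG-3'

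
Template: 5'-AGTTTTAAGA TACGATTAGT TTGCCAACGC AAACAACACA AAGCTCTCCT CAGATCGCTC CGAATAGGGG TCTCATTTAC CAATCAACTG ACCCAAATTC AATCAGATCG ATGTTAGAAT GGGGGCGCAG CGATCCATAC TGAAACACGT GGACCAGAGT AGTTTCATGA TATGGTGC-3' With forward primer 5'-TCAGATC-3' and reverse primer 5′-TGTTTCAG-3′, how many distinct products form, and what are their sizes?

The forward primer TCAGATC matches the top strand at positions 50–56, 103–109.
The reverse primer's reverse complement is CTGAAACA, matching at positions 140–147.
Each forward site pairs with the reverse site to give a product ending at position 147: sizes 98, 45 bp.

Two products: 98 bp, 45 bp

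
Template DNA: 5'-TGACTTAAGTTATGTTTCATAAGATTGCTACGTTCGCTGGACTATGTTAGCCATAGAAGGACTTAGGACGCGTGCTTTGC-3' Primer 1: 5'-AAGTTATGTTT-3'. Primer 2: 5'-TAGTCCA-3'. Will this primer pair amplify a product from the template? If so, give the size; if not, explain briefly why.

Yes — a 38 bp product.

Primer 1 (AAGTTATGTTT) matches the top strand at positions 7–17; it acts as a forward primer.
Primer 2's reverse complement is TGGACTA, matching the top strand at positions 38–44; it acts as a reverse primer.
The 3' ends face each other across positions 7–44, giving a 38 bp product.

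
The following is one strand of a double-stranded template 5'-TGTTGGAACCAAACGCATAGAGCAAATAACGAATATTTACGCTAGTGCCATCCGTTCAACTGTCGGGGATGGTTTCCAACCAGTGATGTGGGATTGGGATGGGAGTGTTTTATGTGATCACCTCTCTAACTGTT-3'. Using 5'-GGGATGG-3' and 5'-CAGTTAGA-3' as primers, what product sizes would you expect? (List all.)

The forward primer GGGATGG matches the top strand at positions 66–72, 96–102.
The reverse primer's reverse complement is TCTAACTG, matching at positions 125–132.
Each forward site pairs with the reverse site to give a product ending at position 132: sizes 67, 37 bp.

67 bp, 37 bp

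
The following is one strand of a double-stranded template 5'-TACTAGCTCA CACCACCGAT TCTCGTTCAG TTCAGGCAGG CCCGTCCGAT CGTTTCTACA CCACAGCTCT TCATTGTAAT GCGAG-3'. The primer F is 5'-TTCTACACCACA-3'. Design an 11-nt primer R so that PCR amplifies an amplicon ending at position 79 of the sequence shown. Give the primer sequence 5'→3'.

5'-TTACAATGAAG-3'

The forward primer binds at positions 54–65; the product's 3' end on the top strand is position 79.
The reverse primer anneals to the top strand over positions 69–79, i.e. to CTTCATTGTAA.
Its sequence written 5'→3' is the reverse complement: TTACAATGAAG.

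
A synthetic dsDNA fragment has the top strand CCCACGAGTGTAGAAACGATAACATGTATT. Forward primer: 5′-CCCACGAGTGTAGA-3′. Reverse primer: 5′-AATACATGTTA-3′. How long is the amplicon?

30 bp

Scanning the template, CCCACGAGTGTAGA occurs at positions 1–14; this primer anneals to the bottom strand there with its 3' end pointing downstream.
The reverse primer's reverse complement is TAACATGTATT, which matches the template at positions 20–30.
Amplicon spans positions 1–30: 30 bp.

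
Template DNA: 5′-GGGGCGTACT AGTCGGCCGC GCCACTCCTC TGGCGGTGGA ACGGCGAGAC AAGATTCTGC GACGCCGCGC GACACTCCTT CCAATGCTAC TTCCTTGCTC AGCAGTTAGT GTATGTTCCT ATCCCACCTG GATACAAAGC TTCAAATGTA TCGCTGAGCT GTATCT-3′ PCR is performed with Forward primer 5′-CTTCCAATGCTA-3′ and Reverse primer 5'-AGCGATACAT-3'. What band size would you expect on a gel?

The forward primer matches the template at positions 78–89.
Taking the reverse complement of AGCGATACAT gives ATGTATCGCT, found at positions 146–155 on the template; the primer anneals here to the top strand with its 3' end pointing upstream.
The product runs from position 78 to position 155, so its length is 155 − 78 + 1 = 78 bp.

78 bp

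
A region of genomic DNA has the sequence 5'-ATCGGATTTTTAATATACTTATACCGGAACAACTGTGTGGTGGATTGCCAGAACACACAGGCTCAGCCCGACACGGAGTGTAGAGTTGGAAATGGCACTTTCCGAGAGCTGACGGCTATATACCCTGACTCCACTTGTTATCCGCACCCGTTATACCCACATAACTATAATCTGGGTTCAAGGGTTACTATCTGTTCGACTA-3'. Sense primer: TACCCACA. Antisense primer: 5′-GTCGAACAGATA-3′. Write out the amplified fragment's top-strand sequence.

5'-TACCCACATAACTATAATCTGGGTTCAAGGGTTACTATCTGTTCGAC-3'

The forward primer matches the template at positions 154–161.
Taking the reverse complement of GTCGAACAGATA gives TATCTGTTCGAC, found at positions 189–200 on the template; the primer anneals here to the top strand with its 3' end pointing upstream.
The product is the template from position 154 through 200 (47 bp).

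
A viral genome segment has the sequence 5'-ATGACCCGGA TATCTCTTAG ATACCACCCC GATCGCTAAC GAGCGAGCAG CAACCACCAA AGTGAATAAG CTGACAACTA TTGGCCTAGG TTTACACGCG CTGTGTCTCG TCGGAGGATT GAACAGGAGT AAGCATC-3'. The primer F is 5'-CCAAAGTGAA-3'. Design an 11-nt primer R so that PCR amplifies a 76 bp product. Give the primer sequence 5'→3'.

The forward primer binds at positions 57–66, so a 76 bp product ends at position 57 + 76 − 1 = 132.
The reverse primer anneals to the top strand over positions 122–132, i.e. to AACAGGAGTAA.
Its sequence written 5'→3' is the reverse complement: TTACTCCTGTT.

5'-TTACTCCTGTT-3'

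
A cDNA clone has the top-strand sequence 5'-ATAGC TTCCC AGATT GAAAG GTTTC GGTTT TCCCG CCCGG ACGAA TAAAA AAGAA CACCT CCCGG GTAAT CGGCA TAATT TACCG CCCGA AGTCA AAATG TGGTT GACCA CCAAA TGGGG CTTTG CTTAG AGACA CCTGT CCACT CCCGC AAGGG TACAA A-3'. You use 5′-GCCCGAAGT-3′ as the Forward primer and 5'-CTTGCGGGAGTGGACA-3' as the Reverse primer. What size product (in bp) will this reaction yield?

69 bp

The forward primer matches the template at positions 85–93.
Reverse complement of the reverse primer: TGTCCACTCCCGCAAG. This occurs on the top strand at positions 138–153.
Amplicon spans positions 85–153: 69 bp.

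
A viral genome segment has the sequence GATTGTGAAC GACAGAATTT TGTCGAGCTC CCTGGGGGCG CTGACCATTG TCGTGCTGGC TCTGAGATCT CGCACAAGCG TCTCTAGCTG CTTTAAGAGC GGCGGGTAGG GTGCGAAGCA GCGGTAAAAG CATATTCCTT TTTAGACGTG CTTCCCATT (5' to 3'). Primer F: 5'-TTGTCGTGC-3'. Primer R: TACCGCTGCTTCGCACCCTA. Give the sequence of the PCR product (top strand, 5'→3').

5'-TTGTCGTGCTGGCTCTGAGATCTCGCACAAGCGTCTCTAGCTGCTTTAAGAGCGGCGGGTAGGGTGCGAAGCAGCGGTA-3'

Scanning the template, TTGTCGTGC occurs at positions 48–56; this primer anneals to the bottom strand there with its 3' end pointing downstream.
Taking the reverse complement of TACCGCTGCTTCGCACCCTA gives TAGGGTGCGAAGCAGCGGTA, found at positions 107–126 on the template; the primer anneals here to the top strand with its 3' end pointing upstream.
The product is the template from position 48 through 126 (79 bp).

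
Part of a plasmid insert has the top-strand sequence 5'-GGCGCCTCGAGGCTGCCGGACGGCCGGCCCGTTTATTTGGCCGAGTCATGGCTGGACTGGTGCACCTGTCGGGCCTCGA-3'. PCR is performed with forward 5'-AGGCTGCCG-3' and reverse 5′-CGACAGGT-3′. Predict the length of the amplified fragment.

62 bp

The forward primer matches the template at positions 10–18.
Reverse complement of the reverse primer: ACCTGTCG. This occurs on the top strand at positions 64–71.
The product runs from position 10 to position 71, so its length is 71 − 10 + 1 = 62 bp.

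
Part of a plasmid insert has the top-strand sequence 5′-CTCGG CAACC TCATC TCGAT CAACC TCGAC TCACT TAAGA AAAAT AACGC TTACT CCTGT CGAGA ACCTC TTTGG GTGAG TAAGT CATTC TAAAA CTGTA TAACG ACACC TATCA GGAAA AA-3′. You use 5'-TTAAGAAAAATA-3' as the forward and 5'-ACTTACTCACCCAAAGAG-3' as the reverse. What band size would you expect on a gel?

51 bp

Scanning the template, TTAAGAAAAATA occurs at positions 35–46; this primer anneals to the bottom strand there with its 3' end pointing downstream.
The reverse primer's reverse complement is CTCTTTGGGTGAGTAAGT, which matches the template at positions 68–85.
Product length = (reverse-primer end) − (forward-primer start) + 1 = 85 − 35 + 1 = 51 bp.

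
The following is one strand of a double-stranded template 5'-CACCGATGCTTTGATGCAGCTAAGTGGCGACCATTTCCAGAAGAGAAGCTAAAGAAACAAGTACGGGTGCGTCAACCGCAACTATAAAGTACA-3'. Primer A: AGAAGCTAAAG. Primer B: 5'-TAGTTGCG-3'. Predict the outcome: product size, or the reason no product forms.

Yes — a 41 bp product.

Primer A (AGAAGCTAAAG) matches the top strand at positions 44–54; it acts as a forward primer.
Primer B's reverse complement is CGCAACTA, matching the top strand at positions 77–84; it acts as a reverse primer.
The 3' ends face each other across positions 44–84, giving a 41 bp product.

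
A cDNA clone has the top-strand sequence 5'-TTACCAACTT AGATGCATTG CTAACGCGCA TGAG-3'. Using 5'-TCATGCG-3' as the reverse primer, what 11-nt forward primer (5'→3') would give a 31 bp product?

The reverse primer's reverse complement CGCATGA matches the template at positions 27–33, so the product ends at position 33.
A 31 bp product then starts at position 33 − 31 + 1 = 3.
The forward primer is identical to the top strand there: ACCAACTTAGA.

5'-ACCAACTTAGA-3'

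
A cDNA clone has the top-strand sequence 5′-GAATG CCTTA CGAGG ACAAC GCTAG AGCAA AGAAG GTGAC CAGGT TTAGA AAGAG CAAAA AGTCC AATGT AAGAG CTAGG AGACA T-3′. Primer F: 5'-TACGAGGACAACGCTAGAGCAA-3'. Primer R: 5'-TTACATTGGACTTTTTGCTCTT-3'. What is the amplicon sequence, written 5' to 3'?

5'-TACGAGGACAACGCTAGAGCAAAGAAGGTGACCAGGTTTAGAAAGAGCAAAAAGTCCAATGTAA-3'

Forward primer TACGAGGACAACGCTAGAGCAA is found on the top strand at positions 9–30.
Reverse complement of the reverse primer: AAGAGCAAAAAGTCCAATGTAA. This occurs on the top strand at positions 51–72.
The product is the template from position 9 through 72 (64 bp).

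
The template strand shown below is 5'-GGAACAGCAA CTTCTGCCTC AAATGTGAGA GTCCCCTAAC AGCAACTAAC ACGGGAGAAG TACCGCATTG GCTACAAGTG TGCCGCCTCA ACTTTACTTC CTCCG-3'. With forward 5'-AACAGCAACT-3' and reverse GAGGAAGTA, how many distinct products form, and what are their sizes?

The forward primer AACAGCAACT matches the top strand at positions 3–12, 38–47.
The reverse primer's reverse complement is TACTTCCTC, matching at positions 95–103.
Each forward site pairs with the reverse site to give a product ending at position 103: sizes 101, 66 bp.

Two products: 101 bp, 66 bp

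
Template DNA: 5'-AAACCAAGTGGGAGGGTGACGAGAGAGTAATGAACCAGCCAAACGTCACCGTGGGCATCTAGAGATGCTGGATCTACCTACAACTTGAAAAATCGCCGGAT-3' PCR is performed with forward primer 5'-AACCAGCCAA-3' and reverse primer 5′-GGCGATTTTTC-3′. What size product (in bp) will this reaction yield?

The forward primer matches the template at positions 33–42.
The reverse primer's reverse complement is GAAAAATCGCC, which matches the template at positions 87–97.
Amplicon spans positions 33–97: 65 bp.

65 bp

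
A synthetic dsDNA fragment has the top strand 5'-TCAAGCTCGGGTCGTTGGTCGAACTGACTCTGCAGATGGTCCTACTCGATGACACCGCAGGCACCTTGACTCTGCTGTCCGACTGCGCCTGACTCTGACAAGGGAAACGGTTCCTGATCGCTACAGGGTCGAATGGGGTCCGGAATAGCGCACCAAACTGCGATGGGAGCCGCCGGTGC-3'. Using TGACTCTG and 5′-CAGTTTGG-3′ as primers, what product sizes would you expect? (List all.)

136 bp, 94 bp, 71 bp

The forward primer TGACTCTG matches the top strand at positions 25–32, 67–74, 90–97.
The reverse primer's reverse complement is CCAAACTG, matching at positions 153–160.
Each forward site pairs with the reverse site to give a product ending at position 160: sizes 136, 94, 71 bp.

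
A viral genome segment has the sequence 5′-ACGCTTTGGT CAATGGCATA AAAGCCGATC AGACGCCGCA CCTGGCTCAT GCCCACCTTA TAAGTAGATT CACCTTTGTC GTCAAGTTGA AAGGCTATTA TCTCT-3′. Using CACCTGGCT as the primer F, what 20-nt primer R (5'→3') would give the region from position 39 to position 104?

5'-GAGATAATAGCCTTTCAACT-3'

The product's 3' end on the top strand is position 104.
The reverse primer anneals to the top strand over positions 85–104, i.e. to AGTTGAAAGGCTATTATCTC.
Its sequence written 5'→3' is the reverse complement: GAGATAATAGCCTTTCAACT.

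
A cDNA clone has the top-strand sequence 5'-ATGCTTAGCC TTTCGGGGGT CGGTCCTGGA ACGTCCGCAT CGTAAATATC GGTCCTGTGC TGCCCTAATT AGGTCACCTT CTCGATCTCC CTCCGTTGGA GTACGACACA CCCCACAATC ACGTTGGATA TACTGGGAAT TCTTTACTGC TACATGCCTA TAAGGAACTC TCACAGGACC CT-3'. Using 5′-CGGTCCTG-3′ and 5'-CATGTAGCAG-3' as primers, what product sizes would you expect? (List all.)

136 bp, 107 bp

The forward primer CGGTCCTG matches the top strand at positions 21–28, 50–57.
The reverse primer's reverse complement is CTGCTACATG, matching at positions 147–156.
Each forward site pairs with the reverse site to give a product ending at position 156: sizes 136, 107 bp.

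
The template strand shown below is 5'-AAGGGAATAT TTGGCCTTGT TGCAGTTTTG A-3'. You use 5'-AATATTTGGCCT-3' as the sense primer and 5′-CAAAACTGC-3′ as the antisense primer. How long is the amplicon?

Scanning the template, AATATTTGGCCT occurs at positions 6–17; this primer anneals to the bottom strand there with its 3' end pointing downstream.
Taking the reverse complement of CAAAACTGC gives GCAGTTTTG, found at positions 22–30 on the template; the primer anneals here to the top strand with its 3' end pointing upstream.
Amplicon spans positions 6–30: 25 bp.

25 bp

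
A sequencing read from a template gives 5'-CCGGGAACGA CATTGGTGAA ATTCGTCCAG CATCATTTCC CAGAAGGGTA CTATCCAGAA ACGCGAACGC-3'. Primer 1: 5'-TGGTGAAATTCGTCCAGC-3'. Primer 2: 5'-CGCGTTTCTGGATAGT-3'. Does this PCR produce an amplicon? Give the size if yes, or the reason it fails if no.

Yes — a 52 bp product.

Primer 1 (TGGTGAAATTCGTCCAGC) matches the top strand at positions 14–31; it acts as a forward primer.
Primer 2's reverse complement is ACTATCCAGAAACGCG, matching the top strand at positions 50–65; it acts as a reverse primer.
The 3' ends face each other across positions 14–65, giving a 52 bp product.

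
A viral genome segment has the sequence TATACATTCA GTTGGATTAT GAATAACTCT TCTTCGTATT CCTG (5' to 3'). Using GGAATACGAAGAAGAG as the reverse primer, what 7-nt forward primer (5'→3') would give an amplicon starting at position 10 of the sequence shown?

5'-AGTTGGA-3'

The reverse primer's reverse complement CTCTTCTTCGTATTCC matches the template at positions 27–42; the product starts at position 10.
The forward primer is identical to the top strand over positions 10–16: AGTTGGA.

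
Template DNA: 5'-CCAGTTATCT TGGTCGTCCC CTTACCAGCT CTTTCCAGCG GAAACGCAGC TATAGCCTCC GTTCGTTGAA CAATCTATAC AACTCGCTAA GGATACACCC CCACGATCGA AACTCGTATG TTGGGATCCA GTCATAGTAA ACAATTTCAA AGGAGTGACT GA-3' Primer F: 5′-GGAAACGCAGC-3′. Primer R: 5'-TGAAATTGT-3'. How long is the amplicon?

110 bp

Scanning the template, GGAAACGCAGC occurs at positions 40–50; this primer anneals to the bottom strand there with its 3' end pointing downstream.
The reverse primer's reverse complement is ACAATTTCA, which matches the template at positions 141–149.
Product length = (reverse-primer end) − (forward-primer start) + 1 = 149 − 40 + 1 = 110 bp.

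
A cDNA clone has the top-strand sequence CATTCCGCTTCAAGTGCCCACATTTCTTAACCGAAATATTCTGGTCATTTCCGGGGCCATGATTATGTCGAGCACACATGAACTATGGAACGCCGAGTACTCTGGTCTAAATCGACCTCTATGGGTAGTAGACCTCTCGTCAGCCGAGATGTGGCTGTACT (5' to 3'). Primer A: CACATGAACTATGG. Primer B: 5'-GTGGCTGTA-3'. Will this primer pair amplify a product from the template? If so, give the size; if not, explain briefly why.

No product — both primers anneal to the same strand and extend in the same direction.

Primer A (CACATGAACTATGG) matches the top strand at positions 75–88 (3' end points downstream).
Primer B (GTGGCTGTA) also matches the top strand directly, at positions 151–159 — its reverse complement TACAGCCAC is not present.
Both primers anneal to the bottom strand with 3' ends pointing the same way, so neither can prime synthesis back toward the other.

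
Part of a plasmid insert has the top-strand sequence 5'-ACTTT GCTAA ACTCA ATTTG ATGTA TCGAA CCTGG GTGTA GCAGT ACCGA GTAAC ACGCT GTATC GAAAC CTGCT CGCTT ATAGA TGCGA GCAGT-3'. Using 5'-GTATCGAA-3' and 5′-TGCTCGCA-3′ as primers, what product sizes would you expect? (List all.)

The forward primer GTATCGAA matches the top strand at positions 23–30, 61–68.
The reverse primer's reverse complement is TGCGAGCA, matching at positions 86–93.
Each forward site pairs with the reverse site to give a product ending at position 93: sizes 71, 33 bp.

71 bp, 33 bp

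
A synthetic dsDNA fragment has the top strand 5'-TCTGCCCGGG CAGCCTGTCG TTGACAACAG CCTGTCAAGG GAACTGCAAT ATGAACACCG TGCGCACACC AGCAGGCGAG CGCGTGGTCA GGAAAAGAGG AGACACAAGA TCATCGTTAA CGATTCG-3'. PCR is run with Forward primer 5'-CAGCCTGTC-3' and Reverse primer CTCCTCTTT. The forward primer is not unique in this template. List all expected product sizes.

92 bp, 75 bp

The forward primer CAGCCTGTC matches the top strand at positions 11–19, 28–36.
The reverse primer's reverse complement is AAAGAGGAG, matching at positions 94–102.
Each forward site pairs with the reverse site to give a product ending at position 102: sizes 92, 75 bp.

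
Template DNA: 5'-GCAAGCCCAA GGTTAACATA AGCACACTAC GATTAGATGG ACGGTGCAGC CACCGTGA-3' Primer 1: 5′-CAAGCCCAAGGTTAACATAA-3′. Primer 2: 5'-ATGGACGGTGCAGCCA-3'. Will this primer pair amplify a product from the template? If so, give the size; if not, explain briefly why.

Primer 1 (CAAGCCCAAGGTTAACATAA) matches the top strand at positions 2–21 (3' end points downstream).
Primer 2 (ATGGACGGTGCAGCCA) also matches the top strand directly, at positions 37–52 — its reverse complement TGGCTGCACCGTCCAT is not present.
Both primers anneal to the bottom strand with 3' ends pointing the same way, so neither can prime synthesis back toward the other.

No product — both primers anneal to the same strand and extend in the same direction.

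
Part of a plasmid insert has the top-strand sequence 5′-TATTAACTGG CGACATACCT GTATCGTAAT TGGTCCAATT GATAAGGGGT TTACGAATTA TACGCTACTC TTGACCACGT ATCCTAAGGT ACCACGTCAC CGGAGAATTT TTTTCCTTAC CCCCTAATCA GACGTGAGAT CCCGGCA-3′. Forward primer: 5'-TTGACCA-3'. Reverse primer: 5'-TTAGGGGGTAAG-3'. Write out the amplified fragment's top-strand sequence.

Scanning the template, TTGACCA occurs at positions 71–77; this primer anneals to the bottom strand there with its 3' end pointing downstream.
The reverse primer's reverse complement is CTTACCCCCTAA, which matches the template at positions 116–127.
The product is the template from position 71 through 127 (57 bp).

5'-TTGACCACGTATCCTAAGGTACCACGTCACCGGAGAATTTTTTTCCTTACCCCCTAA-3'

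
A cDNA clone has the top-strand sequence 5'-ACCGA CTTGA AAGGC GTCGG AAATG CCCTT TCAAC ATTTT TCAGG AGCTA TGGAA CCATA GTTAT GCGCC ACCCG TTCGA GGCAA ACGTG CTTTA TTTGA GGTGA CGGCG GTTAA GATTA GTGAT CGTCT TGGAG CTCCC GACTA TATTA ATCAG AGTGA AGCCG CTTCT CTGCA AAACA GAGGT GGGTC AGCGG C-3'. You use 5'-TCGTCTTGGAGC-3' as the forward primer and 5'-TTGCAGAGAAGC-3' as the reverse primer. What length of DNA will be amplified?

The forward primer matches the template at positions 125–136.
Reverse complement of the reverse primer: GCTTCTCTGCAA. This occurs on the top strand at positions 165–176.
Amplicon spans positions 125–176: 52 bp.

52 bp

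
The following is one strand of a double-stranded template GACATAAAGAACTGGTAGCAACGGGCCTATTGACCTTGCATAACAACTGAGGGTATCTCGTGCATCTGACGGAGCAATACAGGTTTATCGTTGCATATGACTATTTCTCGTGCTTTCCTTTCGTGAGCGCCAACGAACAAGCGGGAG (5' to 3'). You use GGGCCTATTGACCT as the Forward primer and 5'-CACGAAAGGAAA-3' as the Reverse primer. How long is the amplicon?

103 bp

Scanning the template, GGGCCTATTGACCT occurs at positions 23–36; this primer anneals to the bottom strand there with its 3' end pointing downstream.
Taking the reverse complement of CACGAAAGGAAA gives TTTCCTTTCGTG, found at positions 114–125 on the template; the primer anneals here to the top strand with its 3' end pointing upstream.
Product length = (reverse-primer end) − (forward-primer start) + 1 = 125 − 23 + 1 = 103 bp.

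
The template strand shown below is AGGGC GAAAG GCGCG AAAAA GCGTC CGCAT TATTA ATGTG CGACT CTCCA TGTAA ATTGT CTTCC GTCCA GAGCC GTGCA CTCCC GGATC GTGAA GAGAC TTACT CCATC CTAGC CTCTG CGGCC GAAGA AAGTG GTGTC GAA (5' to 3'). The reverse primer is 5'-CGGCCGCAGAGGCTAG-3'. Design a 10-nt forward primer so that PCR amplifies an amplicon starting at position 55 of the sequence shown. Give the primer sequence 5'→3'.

5'-AATTGTCTTC-3'

The reverse primer's reverse complement CTAGCCTCTGCGGCCG matches the template at positions 111–126; the product starts at position 55.
The forward primer is identical to the top strand over positions 55–64: AATTGTCTTC.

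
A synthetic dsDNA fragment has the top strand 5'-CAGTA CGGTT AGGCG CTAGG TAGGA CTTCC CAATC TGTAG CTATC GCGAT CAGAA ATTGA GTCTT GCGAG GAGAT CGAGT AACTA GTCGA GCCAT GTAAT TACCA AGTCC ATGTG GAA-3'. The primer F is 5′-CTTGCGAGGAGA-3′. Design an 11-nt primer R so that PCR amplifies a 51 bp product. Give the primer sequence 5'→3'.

The forward primer binds at positions 63–74, so a 51 bp product ends at position 63 + 51 − 1 = 113.
The reverse primer anneals to the top strand over positions 103–113, i.e. to CCAAGTCCATG.
Its sequence written 5'→3' is the reverse complement: CATGGACTTGG.

5'-CATGGACTTGG-3'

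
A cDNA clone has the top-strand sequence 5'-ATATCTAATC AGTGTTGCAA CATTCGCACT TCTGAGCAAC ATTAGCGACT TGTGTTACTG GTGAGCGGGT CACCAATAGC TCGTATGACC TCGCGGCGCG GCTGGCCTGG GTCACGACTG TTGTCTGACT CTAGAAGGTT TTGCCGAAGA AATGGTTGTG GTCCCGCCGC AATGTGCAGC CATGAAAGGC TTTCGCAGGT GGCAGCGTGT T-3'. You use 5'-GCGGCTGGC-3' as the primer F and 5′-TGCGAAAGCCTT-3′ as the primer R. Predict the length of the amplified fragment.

Scanning the template, GCGGCTGGC occurs at positions 98–106; this primer anneals to the bottom strand there with its 3' end pointing downstream.
The reverse primer's reverse complement is AAGGCTTTCGCA, which matches the template at positions 186–197.
Product length = (reverse-primer end) − (forward-primer start) + 1 = 197 − 98 + 1 = 100 bp.

100 bp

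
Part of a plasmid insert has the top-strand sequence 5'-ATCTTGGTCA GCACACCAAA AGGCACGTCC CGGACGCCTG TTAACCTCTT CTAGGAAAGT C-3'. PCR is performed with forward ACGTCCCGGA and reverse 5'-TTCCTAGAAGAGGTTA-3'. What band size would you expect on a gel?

33 bp

Scanning the template, ACGTCCCGGA occurs at positions 25–34; this primer anneals to the bottom strand there with its 3' end pointing downstream.
Taking the reverse complement of TTCCTAGAAGAGGTTA gives TAACCTCTTCTAGGAA, found at positions 42–57 on the template; the primer anneals here to the top strand with its 3' end pointing upstream.
Amplicon spans positions 25–57: 33 bp.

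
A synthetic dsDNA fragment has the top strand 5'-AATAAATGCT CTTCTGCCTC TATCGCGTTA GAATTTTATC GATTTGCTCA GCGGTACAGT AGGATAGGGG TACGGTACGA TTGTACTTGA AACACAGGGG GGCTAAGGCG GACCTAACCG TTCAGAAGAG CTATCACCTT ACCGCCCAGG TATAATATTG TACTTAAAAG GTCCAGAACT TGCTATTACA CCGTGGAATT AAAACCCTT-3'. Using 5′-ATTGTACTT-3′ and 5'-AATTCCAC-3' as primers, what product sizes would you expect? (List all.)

121 bp, 44 bp

The forward primer ATTGTACTT matches the top strand at positions 80–88, 157–165.
The reverse primer's reverse complement is GTGGAATT, matching at positions 193–200.
Each forward site pairs with the reverse site to give a product ending at position 200: sizes 121, 44 bp.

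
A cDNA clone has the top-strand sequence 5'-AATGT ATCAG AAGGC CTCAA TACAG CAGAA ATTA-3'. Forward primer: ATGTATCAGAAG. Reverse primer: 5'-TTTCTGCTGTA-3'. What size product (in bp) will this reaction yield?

30 bp

Scanning the template, ATGTATCAGAAG occurs at positions 2–13; this primer anneals to the bottom strand there with its 3' end pointing downstream.
The reverse primer's reverse complement is TACAGCAGAAA, which matches the template at positions 21–31.
Amplicon spans positions 2–31: 30 bp.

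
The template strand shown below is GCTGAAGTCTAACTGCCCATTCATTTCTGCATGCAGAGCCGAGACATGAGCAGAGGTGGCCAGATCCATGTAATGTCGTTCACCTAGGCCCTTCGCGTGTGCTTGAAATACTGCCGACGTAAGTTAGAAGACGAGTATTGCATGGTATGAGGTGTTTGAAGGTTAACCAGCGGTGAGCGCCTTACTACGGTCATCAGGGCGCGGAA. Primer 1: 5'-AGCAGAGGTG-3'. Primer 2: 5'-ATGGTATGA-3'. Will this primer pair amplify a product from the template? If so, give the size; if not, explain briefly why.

Primer 1 (AGCAGAGGTG) matches the top strand at positions 49–58 (3' end points downstream).
Primer 2 (ATGGTATGA) also matches the top strand directly, at positions 142–150 — its reverse complement TCATACCAT is not present.
Both primers anneal to the bottom strand with 3' ends pointing the same way, so neither can prime synthesis back toward the other.

No product — both primers anneal to the same strand and extend in the same direction.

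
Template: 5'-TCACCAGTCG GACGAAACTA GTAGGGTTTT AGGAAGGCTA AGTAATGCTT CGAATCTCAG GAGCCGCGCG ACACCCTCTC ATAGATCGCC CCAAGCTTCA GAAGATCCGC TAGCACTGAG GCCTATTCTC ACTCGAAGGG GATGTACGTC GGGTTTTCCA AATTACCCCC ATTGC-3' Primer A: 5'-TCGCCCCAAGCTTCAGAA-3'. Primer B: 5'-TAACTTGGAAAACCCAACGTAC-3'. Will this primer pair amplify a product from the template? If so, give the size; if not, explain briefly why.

Primer B (TAACTTGGAAAACCCAACGTAC) does not match the top strand, and its reverse complement GTACGTTGGGTTTTCCAAGTTA does not match either.
With no annealing site for primer B, no amplification occurs.

No product — primer B has no binding site in the template.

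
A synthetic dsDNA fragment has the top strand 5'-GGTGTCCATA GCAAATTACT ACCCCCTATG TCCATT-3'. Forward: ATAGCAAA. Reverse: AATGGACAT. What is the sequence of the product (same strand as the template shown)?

5'-ATAGCAAATTACTACCCCCTATGTCCATT-3'

Forward primer ATAGCAAA is found on the top strand at positions 8–15.
Reverse complement of the reverse primer: ATGTCCATT. This occurs on the top strand at positions 28–36.
The product is the template from position 8 through 36 (29 bp).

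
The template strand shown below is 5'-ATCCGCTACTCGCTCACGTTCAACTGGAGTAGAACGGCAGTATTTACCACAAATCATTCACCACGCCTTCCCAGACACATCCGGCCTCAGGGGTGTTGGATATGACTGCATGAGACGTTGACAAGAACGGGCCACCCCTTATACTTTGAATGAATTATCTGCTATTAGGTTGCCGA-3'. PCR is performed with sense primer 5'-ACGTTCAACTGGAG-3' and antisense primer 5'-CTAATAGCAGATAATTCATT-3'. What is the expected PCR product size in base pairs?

153 bp

Scanning the template, ACGTTCAACTGGAG occurs at positions 16–29; this primer anneals to the bottom strand there with its 3' end pointing downstream.
The reverse primer's reverse complement is AATGAATTATCTGCTATTAG, which matches the template at positions 149–168.
Product length = (reverse-primer end) − (forward-primer start) + 1 = 168 − 16 + 1 = 153 bp.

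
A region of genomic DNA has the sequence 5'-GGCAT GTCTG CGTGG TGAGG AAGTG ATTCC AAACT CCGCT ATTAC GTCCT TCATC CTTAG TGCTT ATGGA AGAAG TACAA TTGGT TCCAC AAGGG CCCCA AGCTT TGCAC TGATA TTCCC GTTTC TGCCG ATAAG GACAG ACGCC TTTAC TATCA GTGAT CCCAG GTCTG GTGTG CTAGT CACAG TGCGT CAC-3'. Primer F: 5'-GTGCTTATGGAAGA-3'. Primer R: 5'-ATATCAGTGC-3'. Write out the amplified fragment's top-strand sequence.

5'-GTGCTTATGGAAGAAGTACAATTGGTTCCACAAGGGCCCCAAGCTTTGCACTGATAT-3'

The forward primer matches the template at positions 60–73.
Reverse complement of the reverse primer: GCACTGATAT. This occurs on the top strand at positions 107–116.
The product is the template from position 60 through 116 (57 bp).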